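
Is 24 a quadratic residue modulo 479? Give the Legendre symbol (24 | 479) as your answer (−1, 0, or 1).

1

Euler's criterion: (24/479) ≡ 24^239 (mod 479).
24^2 ≡ 97 (mod 479)
24^4 ≡ 308 (mod 479)
24^8 ≡ 22 (mod 479)
24^16 ≡ 5 (mod 479)
24^32 ≡ 25 (mod 479)
24^64 ≡ 146 (mod 479)
24^128 ≡ 240 (mod 479)
24^239 = 24^(128+64+32+8+4+2+1) ≡ 1 (mod 479).
Result is 1, so (24/479) = 1.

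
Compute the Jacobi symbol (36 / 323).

Pull out 2^2: since 323 ≡ 3 (mod 8), (2/323) = -1, so (2/323)^2 = +1.
Reciprocity: 9 ≡ 1 and 323 ≡ 3 (mod 4), so (9/323) = +(323/9).
Reduce top mod 9: now compute (8/9).
Pull out 2^3: since 9 ≡ 1 (mod 8), (2/9) = +1, so (2/9)^3 = +1.
Reached (1/9) = 1. Collecting the sign flips along the way, the symbol is +1.

1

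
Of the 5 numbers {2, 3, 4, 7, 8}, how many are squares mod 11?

2

(2/11) = -1 → non-residue.
(3/11) = +1 → QR.
(4/11) = +1 → QR.
(7/11) = -1 → non-residue.
(8/11) = -1 → non-residue.
Total quadratic residues among the 5: 2.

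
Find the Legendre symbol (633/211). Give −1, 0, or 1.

0

First reduce: 633 ≡ 0 (mod 211).
Top reduces to 0: gcd > 1, so the symbol is 0.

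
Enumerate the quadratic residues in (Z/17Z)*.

1, 2, 4, 8, 9, 13, 15, 16

Square k = 1,…,8 (k and 17−k give the same square):
1²=1, 2²=4, 3²=9, 4²=16, 5²≡8, 6²≡2, 7²≡15, 8²≡13 (mod 17).
So the quadratic residues mod 17 are {1, 2, 4, 8, 9, 13, 15, 16}.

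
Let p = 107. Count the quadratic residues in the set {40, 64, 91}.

2

(40/107) = +1 → QR.
(64/107) = +1 → QR.
(91/107) = -1 → non-residue.
Total quadratic residues among the 3: 2.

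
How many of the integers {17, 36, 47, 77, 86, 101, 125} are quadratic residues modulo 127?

3

(17/127) = +1 → QR.
(36/127) = +1 → QR.
(47/127) = +1 → QR.
(77/127) = -1 → non-residue.
(86/127) = -1 → non-residue.
(101/127) = -1 → non-residue.
(125/127) = -1 → non-residue.
Total quadratic residues among the 7: 3.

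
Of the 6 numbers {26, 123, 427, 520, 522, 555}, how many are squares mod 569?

(26/569) = +1 → QR.
(123/569) = -1 → non-residue.
(427/569) = +1 → QR.
(520/569) = +1 → QR.
(522/569) = -1 → non-residue.
(555/569) = +1 → QR.
Total quadratic residues among the 6: 4.

4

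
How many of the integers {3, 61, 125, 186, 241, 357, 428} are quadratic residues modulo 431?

4

(3/431) = +1 → QR.
(61/431) = +1 → QR.
(125/431) = +1 → QR.
(186/431) = -1 → non-residue.
(241/431) = -1 → non-residue.
(357/431) = +1 → QR.
(428/431) = -1 → non-residue.
Total quadratic residues among the 7: 4.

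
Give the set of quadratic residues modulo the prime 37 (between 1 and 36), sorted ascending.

1, 3, 4, 7, 9, 10, 11, 12, 16, 21, 25, 26, 27, 28, 30, 33, 34, 36

Square k = 1,…,18 (k and 37−k give the same square):
1²=1, 2²=4, 3²=9, 4²=16, 5²=25, 6²=36, 7²≡12, 8²≡27, 9²≡7, 10²≡26, 11²≡10, 12²≡33, 13²≡21, 14²≡11, 15²≡3, 16²≡34, 17²≡30, 18²≡28 (mod 37).
So the quadratic residues mod 37 are {1, 3, 4, 7, 9, 10, 11, 12, 16, 21, 25, 26, 27, 28, 30, 33, 34, 36}.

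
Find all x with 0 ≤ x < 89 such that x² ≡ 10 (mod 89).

30, 59

89 ≡ 1 (mod 4), so we find a root by search.
Trying successive values, 30² = 900 ≡ 10 (mod 89). The other root is 89 − 30 = 59.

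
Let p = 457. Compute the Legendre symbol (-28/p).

1

First reduce: -28 ≡ 429 (mod 457).
Reciprocity: 429 ≡ 1 and 457 ≡ 1 (mod 4), so (429/457) = +(457/429).
Reduce top mod 429: now compute (28/429).
Pull out 2^2: since 429 ≡ 5 (mod 8), (2/429) = -1, so (2/429)^2 = +1.
Reciprocity: 7 ≡ 3 and 429 ≡ 1 (mod 4), so (7/429) = +(429/7).
Reduce top mod 7: now compute (2/7).
Pull out 2: since 7 ≡ 7 (mod 8), (2/7) = +1.
Reached (1/7) = 1. Collecting the sign flips along the way, the symbol is +1.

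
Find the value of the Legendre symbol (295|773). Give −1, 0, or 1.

1

Reciprocity: 295 ≡ 3 and 773 ≡ 1 (mod 4), so (295/773) = +(773/295).
Reduce top mod 295: now compute (183/295).
Reciprocity: 183 ≡ 3 and 295 ≡ 3 (mod 4), so (183/295) = −(295/183).
Reduce top mod 183: now compute (112/183).
Pull out 2^4: since 183 ≡ 7 (mod 8), (2/183) = +1, so (2/183)^4 = +1.
Reciprocity: 7 ≡ 3 and 183 ≡ 3 (mod 4), so (7/183) = −(183/7).
Reduce top mod 7: now compute (1/7).
Reached (1/7) = 1. Collecting the sign flips along the way, the symbol is +1.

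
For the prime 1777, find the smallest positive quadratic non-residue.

5

(2/1777) = +1, so 2 is a residue.
(3/1777) = +1, so 3 is a residue.
(4/1777) = +1, so 4 is a residue.
(5/1777) = −1, so 5 is the smallest positive non-residue mod 1777.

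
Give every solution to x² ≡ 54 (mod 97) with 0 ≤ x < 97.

97 ≡ 1 (mod 4), so we find a root by search.
Trying successive values, 32² = 1024 ≡ 54 (mod 97). The other root is 97 − 32 = 65.

32, 65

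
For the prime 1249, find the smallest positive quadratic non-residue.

(2/1249) = +1, so 2 is a residue.
(3/1249) = +1, so 3 is a residue.
(4/1249) = +1, so 4 is a residue.
(5/1249) = +1, so 5 is a residue.
(6/1249) = +1, so 6 is a residue.
(7/1249) = −1, so 7 is the smallest positive non-residue mod 1249.

7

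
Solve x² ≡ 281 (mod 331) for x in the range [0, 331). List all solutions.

Since 331 ≡ 3 (mod 4), a square root of 281 is 281^((331+1)/4) = 281^83 mod 331.
Repeated squaring: 281^2≡183, 281^4≡58, 281^8≡54, 281^16≡268, 281^32≡328, 281^64≡9 (mod 331).
281^83 = 281^(64+16+2+1) ≡ 287 (mod 331).
Check: 287² = 82369 ≡ 281 (mod 331). The two roots are 44 and 287.

44, 287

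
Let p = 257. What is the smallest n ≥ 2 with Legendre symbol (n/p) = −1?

(2/257) = +1, so 2 is a residue.
(3/257) = −1, so 3 is the smallest positive non-residue mod 257.

3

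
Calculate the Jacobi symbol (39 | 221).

Reciprocity: 39 ≡ 3 and 221 ≡ 1 (mod 4), so (39/221) = +(221/39).
Reduce top mod 39: now compute (26/39).
Pull out 2: since 39 ≡ 7 (mod 8), (2/39) = +1.
Reciprocity: 13 ≡ 1 and 39 ≡ 3 (mod 4), so (13/39) = +(39/13).
Reduce top mod 13: now compute (0/13).
Top reduces to 0: gcd > 1, so the symbol is 0.

0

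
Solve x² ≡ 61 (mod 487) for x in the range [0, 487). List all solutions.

99, 388

Since 487 ≡ 3 (mod 4), a square root of 61 is 61^((487+1)/4) = 61^122 mod 487.
Repeated squaring: 61^2≡312, 61^4≡431, 61^8≡214, 61^16≡18, 61^32≡324, 61^64≡271 (mod 487).
61^122 = 61^(64+32+16+8+2) ≡ 388 (mod 487).
Check: 388² = 150544 ≡ 61 (mod 487). The two roots are 99 and 388.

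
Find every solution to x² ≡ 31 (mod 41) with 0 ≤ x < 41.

20, 21

41 ≡ 1 (mod 4), so we find a root by search.
Trying successive values, 20² = 400 ≡ 31 (mod 41). The other root is 41 − 20 = 21.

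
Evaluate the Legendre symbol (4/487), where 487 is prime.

1

Pull out 2^2: since 487 ≡ 7 (mod 8), (2/487) = +1, so (2/487)^2 = +1.
Reached (1/487) = 1. Collecting the sign flips along the way, the symbol is +1.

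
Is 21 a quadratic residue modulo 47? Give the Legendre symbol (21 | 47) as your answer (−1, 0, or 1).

1

Reciprocity: 21 ≡ 1 and 47 ≡ 3 (mod 4), so (21/47) = +(47/21).
Reduce top mod 21: now compute (5/21).
Reciprocity: 5 ≡ 1 and 21 ≡ 1 (mod 4), so (5/21) = +(21/5).
Reduce top mod 5: now compute (1/5).
Reached (1/5) = 1. Collecting the sign flips along the way, the symbol is +1.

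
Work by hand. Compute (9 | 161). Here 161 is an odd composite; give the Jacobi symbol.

Reciprocity: 9 ≡ 1 and 161 ≡ 1 (mod 4), so (9/161) = +(161/9).
Reduce top mod 9: now compute (8/9).
Pull out 2^3: since 9 ≡ 1 (mod 8), (2/9) = +1, so (2/9)^3 = +1.
Reached (1/9) = 1. Collecting the sign flips along the way, the symbol is +1.

1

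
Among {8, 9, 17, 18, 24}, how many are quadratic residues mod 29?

(8/29) = -1 → non-residue.
(9/29) = +1 → QR.
(17/29) = -1 → non-residue.
(18/29) = -1 → non-residue.
(24/29) = +1 → QR.
Total quadratic residues among the 5: 2.

2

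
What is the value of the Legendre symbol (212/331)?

Pull out 2^2: since 331 ≡ 3 (mod 8), (2/331) = -1, so (2/331)^2 = +1.
Reciprocity: 53 ≡ 1 and 331 ≡ 3 (mod 4), so (53/331) = +(331/53).
Reduce top mod 53: now compute (13/53).
Reciprocity: 13 ≡ 1 and 53 ≡ 1 (mod 4), so (13/53) = +(53/13).
Reduce top mod 13: now compute (1/13).
Reached (1/13) = 1. Collecting the sign flips along the way, the symbol is +1.

1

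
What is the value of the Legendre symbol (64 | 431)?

Euler's criterion: (64/431) ≡ 64^215 (mod 431).
64^2 ≡ 217 (mod 431)
64^4 ≡ 110 (mod 431)
64^8 ≡ 32 (mod 431)
64^16 ≡ 162 (mod 431)
64^32 ≡ 384 (mod 431)
64^64 ≡ 54 (mod 431)
64^128 ≡ 330 (mod 431)
64^215 = 64^(128+64+16+4+2+1) ≡ 1 (mod 431).
Result is 1, so (64/431) = 1.

1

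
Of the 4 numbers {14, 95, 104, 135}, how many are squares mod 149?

(14/149) = -1 → non-residue.
(95/149) = +1 → QR.
(104/149) = +1 → QR.
(135/149) = -1 → non-residue.
Total quadratic residues among the 4: 2.

2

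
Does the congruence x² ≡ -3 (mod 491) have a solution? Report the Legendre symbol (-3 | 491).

-1

Euler's criterion: (-3/491) ≡ 488^245 (mod 491).
488^2 ≡ 9 (mod 491)
488^4 ≡ 81 (mod 491)
488^8 ≡ 178 (mod 491)
488^16 ≡ 260 (mod 491)
488^32 ≡ 333 (mod 491)
488^64 ≡ 414 (mod 491)
488^128 ≡ 37 (mod 491)
488^245 = 488^(128+64+32+16+4+1) ≡ 490 (mod 491).
Result is 490 ≡ −1, so (-3/491) = −1.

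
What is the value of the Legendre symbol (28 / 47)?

1

Pull out 2^2: since 47 ≡ 7 (mod 8), (2/47) = +1, so (2/47)^2 = +1.
Reciprocity: 7 ≡ 3 and 47 ≡ 3 (mod 4), so (7/47) = −(47/7).
Reduce top mod 7: now compute (5/7).
Reciprocity: 5 ≡ 1 and 7 ≡ 3 (mod 4), so (5/7) = +(7/5).
Reduce top mod 5: now compute (2/5).
Pull out 2: since 5 ≡ 5 (mod 8), (2/5) = -1.
Reached (1/5) = 1. Collecting the sign flips along the way, the symbol is +1.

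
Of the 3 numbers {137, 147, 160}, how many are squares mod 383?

2

(137/383) = +1 → QR.
(147/383) = +1 → QR.
(160/383) = -1 → non-residue.
Total quadratic residues among the 3: 2.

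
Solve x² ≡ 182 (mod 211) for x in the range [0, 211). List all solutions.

56, 155

Since 211 ≡ 3 (mod 4), a square root of 182 is 182^((211+1)/4) = 182^53 mod 211.
Repeated squaring: 182^2≡208, 182^4≡9, 182^8≡81, 182^16≡20, 182^32≡189 (mod 211).
182^53 = 182^(32+16+4+1) ≡ 56 (mod 211).
Check: 56² = 3136 ≡ 182 (mod 211). The two roots are 56 and 155.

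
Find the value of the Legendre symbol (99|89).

First reduce: 99 ≡ 10 (mod 89).
Pull out 2: since 89 ≡ 1 (mod 8), (2/89) = +1.
Reciprocity: 5 ≡ 1 and 89 ≡ 1 (mod 4), so (5/89) = +(89/5).
Reduce top mod 5: now compute (4/5).
Pull out 2^2: since 5 ≡ 5 (mod 8), (2/5) = -1, so (2/5)^2 = +1.
Reached (1/5) = 1. Collecting the sign flips along the way, the symbol is +1.

1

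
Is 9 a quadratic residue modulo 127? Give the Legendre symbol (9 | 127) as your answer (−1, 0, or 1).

1

Reciprocity: 9 ≡ 1 and 127 ≡ 3 (mod 4), so (9/127) = +(127/9).
Reduce top mod 9: now compute (1/9).
Reached (1/9) = 1. Collecting the sign flips along the way, the symbol is +1.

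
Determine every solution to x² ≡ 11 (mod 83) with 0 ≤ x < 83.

Since 83 ≡ 3 (mod 4), a square root of 11 is 11^((83+1)/4) = 11^21 mod 83.
Repeated squaring: 11^2≡38, 11^4≡33, 11^8≡10, 11^16≡17 (mod 83).
11^21 = 11^(16+4+1) ≡ 29 (mod 83).
Check: 29² = 841 ≡ 11 (mod 83). The two roots are 29 and 54.

29, 54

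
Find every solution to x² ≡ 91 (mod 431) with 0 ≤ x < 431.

Since 431 ≡ 3 (mod 4), a square root of 91 is 91^((431+1)/4) = 91^108 mod 431.
Repeated squaring: 91^2≡92, 91^4≡275, 91^8≡200, 91^16≡348, 91^32≡424, 91^64≡49 (mod 431).
91^108 = 91^(64+32+8+4) ≡ 301 (mod 431).
Check: 301² = 90601 ≡ 91 (mod 431). The two roots are 130 and 301.

130, 301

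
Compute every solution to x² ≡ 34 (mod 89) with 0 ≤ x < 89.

89 ≡ 1 (mod 4), so we find a root by search.
Trying successive values, 37² = 1369 ≡ 34 (mod 89). The other root is 89 − 37 = 52.

37, 52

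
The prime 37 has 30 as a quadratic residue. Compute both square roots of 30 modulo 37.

17, 20

37 ≡ 1 (mod 4), so we find a root by search.
Trying successive values, 17² = 289 ≡ 30 (mod 37). The other root is 37 − 17 = 20.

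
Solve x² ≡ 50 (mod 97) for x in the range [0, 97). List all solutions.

27, 70

97 ≡ 1 (mod 4), so we find a root by search.
Trying successive values, 27² = 729 ≡ 50 (mod 97). The other root is 97 − 27 = 70.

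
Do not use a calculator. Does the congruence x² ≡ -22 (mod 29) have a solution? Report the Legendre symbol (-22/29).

1

Euler's criterion: (-22/29) ≡ 7^14 (mod 29).
7^2 ≡ 20 (mod 29)
7^4 ≡ 23 (mod 29)
7^8 ≡ 7 (mod 29)
7^14 = 7^(8+4+2) ≡ 1 (mod 29).
Result is 1, so (-22/29) = 1.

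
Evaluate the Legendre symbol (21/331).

Reciprocity: 21 ≡ 1 and 331 ≡ 3 (mod 4), so (21/331) = +(331/21).
Reduce top mod 21: now compute (16/21).
Pull out 2^4: since 21 ≡ 5 (mod 8), (2/21) = -1, so (2/21)^4 = +1.
Reached (1/21) = 1. Collecting the sign flips along the way, the symbol is +1.

1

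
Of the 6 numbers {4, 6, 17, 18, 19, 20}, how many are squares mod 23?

3

(4/23) = +1 → QR.
(6/23) = +1 → QR.
(17/23) = -1 → non-residue.
(18/23) = +1 → QR.
(19/23) = -1 → non-residue.
(20/23) = -1 → non-residue.
Total quadratic residues among the 6: 3.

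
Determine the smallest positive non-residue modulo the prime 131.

(2/131) = −1, so 2 is the smallest positive non-residue mod 131.

2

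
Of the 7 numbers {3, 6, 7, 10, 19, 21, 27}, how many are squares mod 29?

2

(3/29) = -1 → non-residue.
(6/29) = +1 → QR.
(7/29) = +1 → QR.
(10/29) = -1 → non-residue.
(19/29) = -1 → non-residue.
(21/29) = -1 → non-residue.
(27/29) = -1 → non-residue.
Total quadratic residues among the 7: 2.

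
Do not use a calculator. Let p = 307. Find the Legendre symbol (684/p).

Euler's criterion: (684/307) ≡ 70^153 (mod 307).
70^2 ≡ 295 (mod 307)
70^4 ≡ 144 (mod 307)
70^8 ≡ 167 (mod 307)
70^16 ≡ 259 (mod 307)
70^32 ≡ 155 (mod 307)
70^64 ≡ 79 (mod 307)
70^128 ≡ 101 (mod 307)
70^153 = 70^(128+16+8+1) ≡ 1 (mod 307).
Result is 1, so (684/307) = 1.

1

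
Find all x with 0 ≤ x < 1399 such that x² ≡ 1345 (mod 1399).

561, 838

Since 1399 ≡ 3 (mod 4), a square root of 1345 is 1345^((1399+1)/4) = 1345^350 mod 1399.
Repeated squaring: 1345^2≡118, 1345^4≡1333, 1345^8≡159, 1345^16≡99, 1345^32≡8, 1345^64≡64, 1345^128≡1298, 1345^256≡408 (mod 1399).
1345^350 = 1345^(256+64+16+8+4+2) ≡ 561 (mod 1399).
Check: 561² = 314721 ≡ 1345 (mod 1399). The two roots are 561 and 838.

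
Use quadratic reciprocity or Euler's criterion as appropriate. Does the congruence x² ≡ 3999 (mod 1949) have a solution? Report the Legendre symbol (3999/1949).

1

First reduce: 3999 ≡ 101 (mod 1949).
Reciprocity: 101 ≡ 1 and 1949 ≡ 1 (mod 4), so (101/1949) = +(1949/101).
Reduce top mod 101: now compute (30/101).
Pull out 2: since 101 ≡ 5 (mod 8), (2/101) = -1.
Reciprocity: 15 ≡ 3 and 101 ≡ 1 (mod 4), so (15/101) = +(101/15).
Reduce top mod 15: now compute (11/15).
Reciprocity: 11 ≡ 3 and 15 ≡ 3 (mod 4), so (11/15) = −(15/11).
Reduce top mod 11: now compute (4/11).
Pull out 2^2: since 11 ≡ 3 (mod 8), (2/11) = -1, so (2/11)^2 = +1.
Reached (1/11) = 1. Collecting the sign flips along the way, the symbol is +1.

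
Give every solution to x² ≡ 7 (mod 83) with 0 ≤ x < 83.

Since 83 ≡ 3 (mod 4), a square root of 7 is 7^((83+1)/4) = 7^21 mod 83.
Repeated squaring: 7^2≡49, 7^4≡77, 7^8≡36, 7^16≡51 (mod 83).
7^21 = 7^(16+4+1) ≡ 16 (mod 83).
Check: 16² = 256 ≡ 7 (mod 83). The two roots are 16 and 67.

16, 67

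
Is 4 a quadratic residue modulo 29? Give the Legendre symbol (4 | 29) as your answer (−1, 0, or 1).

1

Pull out 2^2: since 29 ≡ 5 (mod 8), (2/29) = -1, so (2/29)^2 = +1.
Reached (1/29) = 1. Collecting the sign flips along the way, the symbol is +1.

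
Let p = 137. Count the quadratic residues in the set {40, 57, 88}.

(40/137) = -1 → non-residue.
(57/137) = -1 → non-residue.
(88/137) = +1 → QR.
Total quadratic residues among the 3: 1.

1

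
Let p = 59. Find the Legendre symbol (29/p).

1

Euler's criterion: (29/59) ≡ 29^29 (mod 59).
29^2 ≡ 15 (mod 59)
29^4 ≡ 48 (mod 59)
29^8 ≡ 3 (mod 59)
29^16 ≡ 9 (mod 59)
29^29 = 29^(16+8+4+1) ≡ 1 (mod 59).
Result is 1, so (29/59) = 1.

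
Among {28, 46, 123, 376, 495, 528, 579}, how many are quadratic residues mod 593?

4

(28/593) = -1 → non-residue.
(46/593) = +1 → QR.
(123/593) = +1 → QR.
(376/593) = -1 → non-residue.
(495/593) = +1 → QR.
(528/593) = +1 → QR.
(579/593) = -1 → non-residue.
Total quadratic residues among the 7: 4.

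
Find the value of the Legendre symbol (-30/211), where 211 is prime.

-1

First reduce: -30 ≡ 181 (mod 211).
Reciprocity: 181 ≡ 1 and 211 ≡ 3 (mod 4), so (181/211) = +(211/181).
Reduce top mod 181: now compute (30/181).
Pull out 2: since 181 ≡ 5 (mod 8), (2/181) = -1.
Reciprocity: 15 ≡ 3 and 181 ≡ 1 (mod 4), so (15/181) = +(181/15).
Reduce top mod 15: now compute (1/15).
Reached (1/15) = 1. Collecting the sign flips along the way, the symbol is -1.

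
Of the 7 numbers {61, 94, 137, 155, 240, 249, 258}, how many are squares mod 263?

(61/263) = +1 → QR.
(94/263) = -1 → non-residue.
(137/263) = +1 → QR.
(155/263) = -1 → non-residue.
(240/263) = -1 → non-residue.
(249/263) = +1 → QR.
(258/263) = +1 → QR.
Total quadratic residues among the 7: 4.

4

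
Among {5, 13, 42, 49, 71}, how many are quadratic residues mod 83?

(5/83) = -1 → non-residue.
(13/83) = -1 → non-residue.
(42/83) = -1 → non-residue.
(49/83) = +1 → QR.
(71/83) = -1 → non-residue.
Total quadratic residues among the 5: 1.

1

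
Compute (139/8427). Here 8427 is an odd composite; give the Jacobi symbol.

Reciprocity: 139 ≡ 3 and 8427 ≡ 3 (mod 4), so (139/8427) = −(8427/139).
Reduce top mod 139: now compute (87/139).
Reciprocity: 87 ≡ 3 and 139 ≡ 3 (mod 4), so (87/139) = −(139/87).
Reduce top mod 87: now compute (52/87).
Pull out 2^2: since 87 ≡ 7 (mod 8), (2/87) = +1, so (2/87)^2 = +1.
Reciprocity: 13 ≡ 1 and 87 ≡ 3 (mod 4), so (13/87) = +(87/13).
Reduce top mod 13: now compute (9/13).
Reciprocity: 9 ≡ 1 and 13 ≡ 1 (mod 4), so (9/13) = +(13/9).
Reduce top mod 9: now compute (4/9).
Pull out 2^2: since 9 ≡ 1 (mod 8), (2/9) = +1, so (2/9)^2 = +1.
Reached (1/9) = 1. Collecting the sign flips along the way, the symbol is +1.

1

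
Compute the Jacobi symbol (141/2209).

Reciprocity: 141 ≡ 1 and 2209 ≡ 1 (mod 4), so (141/2209) = +(2209/141).
Reduce top mod 141: now compute (94/141).
Pull out 2: since 141 ≡ 5 (mod 8), (2/141) = -1.
Reciprocity: 47 ≡ 3 and 141 ≡ 1 (mod 4), so (47/141) = +(141/47).
Reduce top mod 47: now compute (0/47).
Top reduces to 0: gcd > 1, so the symbol is 0.

0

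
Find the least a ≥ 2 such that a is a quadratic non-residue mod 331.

(2/331) = −1, so 2 is the smallest positive non-residue mod 331.

2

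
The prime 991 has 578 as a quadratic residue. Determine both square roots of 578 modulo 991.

203, 788

Since 991 ≡ 3 (mod 4), a square root of 578 is 578^((991+1)/4) = 578^248 mod 991.
Repeated squaring: 578^2≡117, 578^4≡806, 578^8≡531, 578^16≡517, 578^32≡710, 578^64≡672, 578^128≡679 (mod 991).
578^248 = 578^(128+64+32+16+8) ≡ 788 (mod 991).
Check: 788² = 620944 ≡ 578 (mod 991). The two roots are 203 and 788.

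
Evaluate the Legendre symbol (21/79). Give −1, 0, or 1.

Euler's criterion: (21/79) ≡ 21^39 (mod 79).
21^2 ≡ 46 (mod 79)
21^4 ≡ 62 (mod 79)
21^8 ≡ 52 (mod 79)
21^16 ≡ 18 (mod 79)
21^32 ≡ 8 (mod 79)
21^39 = 21^(32+4+2+1) ≡ 1 (mod 79).
Result is 1, so (21/79) = 1.

1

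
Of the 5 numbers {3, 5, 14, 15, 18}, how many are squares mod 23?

(3/23) = +1 → QR.
(5/23) = -1 → non-residue.
(14/23) = -1 → non-residue.
(15/23) = -1 → non-residue.
(18/23) = +1 → QR.
Total quadratic residues among the 5: 2.

2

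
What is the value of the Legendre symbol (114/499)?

Euler's criterion: (114/499) ≡ 114^249 (mod 499).
114^2 ≡ 22 (mod 499)
114^4 ≡ 484 (mod 499)
114^8 ≡ 225 (mod 499)
114^16 ≡ 226 (mod 499)
114^32 ≡ 178 (mod 499)
114^64 ≡ 247 (mod 499)
114^128 ≡ 131 (mod 499)
114^249 = 114^(128+64+32+16+8+1) ≡ 498 (mod 499).
Result is 498 ≡ −1, so (114/499) = −1.

-1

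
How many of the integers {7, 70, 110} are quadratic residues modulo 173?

0

(7/173) = -1 → non-residue.
(70/173) = -1 → non-residue.
(110/173) = -1 → non-residue.
Total quadratic residues among the 3: 0.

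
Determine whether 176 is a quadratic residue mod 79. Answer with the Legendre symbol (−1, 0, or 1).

1

First reduce: 176 ≡ 18 (mod 79).
Pull out 2: since 79 ≡ 7 (mod 8), (2/79) = +1.
Reciprocity: 9 ≡ 1 and 79 ≡ 3 (mod 4), so (9/79) = +(79/9).
Reduce top mod 9: now compute (7/9).
Reciprocity: 7 ≡ 3 and 9 ≡ 1 (mod 4), so (7/9) = +(9/7).
Reduce top mod 7: now compute (2/7).
Pull out 2: since 7 ≡ 7 (mod 8), (2/7) = +1.
Reached (1/7) = 1. Collecting the sign flips along the way, the symbol is +1.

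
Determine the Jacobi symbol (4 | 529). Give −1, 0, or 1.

1

Pull out 2^2: since 529 ≡ 1 (mod 8), (2/529) = +1, so (2/529)^2 = +1.
Reached (1/529) = 1. Collecting the sign flips along the way, the symbol is +1.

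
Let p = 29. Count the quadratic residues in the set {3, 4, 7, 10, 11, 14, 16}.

3

(3/29) = -1 → non-residue.
(4/29) = +1 → QR.
(7/29) = +1 → QR.
(10/29) = -1 → non-residue.
(11/29) = -1 → non-residue.
(14/29) = -1 → non-residue.
(16/29) = +1 → QR.
Total quadratic residues among the 7: 3.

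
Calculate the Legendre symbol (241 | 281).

1

Reciprocity: 241 ≡ 1 and 281 ≡ 1 (mod 4), so (241/281) = +(281/241).
Reduce top mod 241: now compute (40/241).
Pull out 2^3: since 241 ≡ 1 (mod 8), (2/241) = +1, so (2/241)^3 = +1.
Reciprocity: 5 ≡ 1 and 241 ≡ 1 (mod 4), so (5/241) = +(241/5).
Reduce top mod 5: now compute (1/5).
Reached (1/5) = 1. Collecting the sign flips along the way, the symbol is +1.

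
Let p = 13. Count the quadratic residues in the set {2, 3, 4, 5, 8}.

(2/13) = -1 → non-residue.
(3/13) = +1 → QR.
(4/13) = +1 → QR.
(5/13) = -1 → non-residue.
(8/13) = -1 → non-residue.
Total quadratic residues among the 5: 2.

2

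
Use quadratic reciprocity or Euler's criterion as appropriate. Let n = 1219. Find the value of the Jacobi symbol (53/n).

0

Reciprocity: 53 ≡ 1 and 1219 ≡ 3 (mod 4), so (53/1219) = +(1219/53).
Reduce top mod 53: now compute (0/53).
Top reduces to 0: gcd > 1, so the symbol is 0.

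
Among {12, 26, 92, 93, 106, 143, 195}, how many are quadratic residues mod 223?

(12/223) = -1 → non-residue.
(26/223) = -1 → non-residue.
(92/223) = -1 → non-residue.
(93/223) = -1 → non-residue.
(106/223) = +1 → QR.
(143/223) = +1 → QR.
(195/223) = -1 → non-residue.
Total quadratic residues among the 7: 2.

2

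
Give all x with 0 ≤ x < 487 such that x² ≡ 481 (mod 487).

Since 487 ≡ 3 (mod 4), a square root of 481 is 481^((487+1)/4) = 481^122 mod 487.
Repeated squaring: 481^2≡36, 481^4≡322, 481^8≡440, 481^16≡261, 481^32≡428, 481^64≡72 (mod 487).
481^122 = 481^(64+32+16+8+2) ≡ 433 (mod 487).
Check: 433² = 187489 ≡ 481 (mod 487). The two roots are 54 and 433.

54, 433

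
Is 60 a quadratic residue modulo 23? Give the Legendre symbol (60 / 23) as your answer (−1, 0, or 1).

-1

First reduce: 60 ≡ 14 (mod 23).
Pull out 2: since 23 ≡ 7 (mod 8), (2/23) = +1.
Reciprocity: 7 ≡ 3 and 23 ≡ 3 (mod 4), so (7/23) = −(23/7).
Reduce top mod 7: now compute (2/7).
Pull out 2: since 7 ≡ 7 (mod 8), (2/7) = +1.
Reached (1/7) = 1. Collecting the sign flips along the way, the symbol is -1.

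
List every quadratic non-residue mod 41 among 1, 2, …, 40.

Square k = 1,…,20 (k and 41−k give the same square):
1²=1, 2²=4, 3²=9, 4²=16, 5²=25, 6²=36, 7²≡8, 8²≡23, 9²≡40, 10²≡18, 11²≡39, 12²≡21, 13²≡5, 14²≡32, 15²≡20, 16²≡10, 17²≡2, 18²≡37, 19²≡33, 20²≡31 (mod 41).
The residues are {1, 2, 4, 5, 8, 9, 10, 16, 18, 20, 21, 23, 25, 31, 32, 33, 36, 37, 39, 40}; the non-residues are the remaining 20 nonzero classes.

3, 6, 7, 11, 12, 13, 14, 15, 17, 19, 22, 24, 26, 27, 28, 29, 30, 34, 35, 38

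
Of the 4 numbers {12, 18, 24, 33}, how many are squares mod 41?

2

(12/41) = -1 → non-residue.
(18/41) = +1 → QR.
(24/41) = -1 → non-residue.
(33/41) = +1 → QR.
Total quadratic residues among the 4: 2.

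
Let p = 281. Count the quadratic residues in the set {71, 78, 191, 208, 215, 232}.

4

(71/281) = -1 → non-residue.
(78/281) = +1 → QR.
(191/281) = +1 → QR.
(208/281) = -1 → non-residue.
(215/281) = +1 → QR.
(232/281) = +1 → QR.
Total quadratic residues among the 6: 4.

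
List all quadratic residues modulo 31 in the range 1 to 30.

1 2 4 5 7 8 9 10 14 16 18 19 20 25 28

Square k = 1,…,15 (k and 31−k give the same square):
1²=1, 2²=4, 3²=9, 4²=16, 5²=25, 6²≡5, 7²≡18, 8²≡2, 9²≡19, 10²≡7, 11²≡28, 12²≡20, 13²≡14, 14²≡10, 15²≡8 (mod 31).
So the quadratic residues mod 31 are {1, 2, 4, 5, 7, 8, 9, 10, 14, 16, 18, 19, 20, 25, 28}.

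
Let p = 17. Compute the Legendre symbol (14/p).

-1

Pull out 2: since 17 ≡ 1 (mod 8), (2/17) = +1.
Reciprocity: 7 ≡ 3 and 17 ≡ 1 (mod 4), so (7/17) = +(17/7).
Reduce top mod 7: now compute (3/7).
Reciprocity: 3 ≡ 3 and 7 ≡ 3 (mod 4), so (3/7) = −(7/3).
Reduce top mod 3: now compute (1/3).
Reached (1/3) = 1. Collecting the sign flips along the way, the symbol is -1.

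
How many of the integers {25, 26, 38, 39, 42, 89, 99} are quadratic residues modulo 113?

3

(25/113) = +1 → QR.
(26/113) = +1 → QR.
(38/113) = -1 → non-residue.
(39/113) = -1 → non-residue.
(42/113) = -1 → non-residue.
(89/113) = -1 → non-residue.
(99/113) = +1 → QR.
Total quadratic residues among the 7: 3.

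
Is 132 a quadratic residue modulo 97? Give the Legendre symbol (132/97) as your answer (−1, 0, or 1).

First reduce: 132 ≡ 35 (mod 97).
Reciprocity: 35 ≡ 3 and 97 ≡ 1 (mod 4), so (35/97) = +(97/35).
Reduce top mod 35: now compute (27/35).
Reciprocity: 27 ≡ 3 and 35 ≡ 3 (mod 4), so (27/35) = −(35/27).
Reduce top mod 27: now compute (8/27).
Pull out 2^3: since 27 ≡ 3 (mod 8), (2/27) = -1, so (2/27)^3 = -1.
Reached (1/27) = 1. Collecting the sign flips along the way, the symbol is +1.

1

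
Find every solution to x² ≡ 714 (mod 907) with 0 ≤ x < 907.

206, 701

Since 907 ≡ 3 (mod 4), a square root of 714 is 714^((907+1)/4) = 714^227 mod 907.
Repeated squaring: 714^2≡62, 714^4≡216, 714^8≡399, 714^16≡476, 714^32≡733, 714^64≡345, 714^128≡208 (mod 907).
714^227 = 714^(128+64+32+2+1) ≡ 206 (mod 907).
Check: 206² = 42436 ≡ 714 (mod 907). The two roots are 206 and 701.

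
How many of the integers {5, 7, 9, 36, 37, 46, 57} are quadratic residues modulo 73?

5

(5/73) = -1 → non-residue.
(7/73) = -1 → non-residue.
(9/73) = +1 → QR.
(36/73) = +1 → QR.
(37/73) = +1 → QR.
(46/73) = +1 → QR.
(57/73) = +1 → QR.
Total quadratic residues among the 7: 5.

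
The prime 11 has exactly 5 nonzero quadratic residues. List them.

Square k = 1,…,5 (k and 11−k give the same square):
1²=1, 2²=4, 3²=9, 4²≡5, 5²≡3 (mod 11).
So the quadratic residues mod 11 are {1, 3, 4, 5, 9}.

1,3,4,5,9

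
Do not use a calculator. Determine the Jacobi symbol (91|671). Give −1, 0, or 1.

Reciprocity: 91 ≡ 3 and 671 ≡ 3 (mod 4), so (91/671) = −(671/91).
Reduce top mod 91: now compute (34/91).
Pull out 2: since 91 ≡ 3 (mod 8), (2/91) = -1.
Reciprocity: 17 ≡ 1 and 91 ≡ 3 (mod 4), so (17/91) = +(91/17).
Reduce top mod 17: now compute (6/17).
Pull out 2: since 17 ≡ 1 (mod 8), (2/17) = +1.
Reciprocity: 3 ≡ 3 and 17 ≡ 1 (mod 4), so (3/17) = +(17/3).
Reduce top mod 3: now compute (2/3).
Pull out 2: since 3 ≡ 3 (mod 8), (2/3) = -1.
Reached (1/3) = 1. Collecting the sign flips along the way, the symbol is -1.

-1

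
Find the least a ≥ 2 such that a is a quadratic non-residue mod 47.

(2/47) = +1, so 2 is a residue.
(3/47) = +1, so 3 is a residue.
(4/47) = +1, so 4 is a residue.
(5/47) = −1, so 5 is the smallest positive non-residue mod 47.

5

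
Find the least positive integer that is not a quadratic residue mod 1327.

(2/1327) = +1, so 2 is a residue.
(3/1327) = −1, so 3 is the smallest positive non-residue mod 1327.

3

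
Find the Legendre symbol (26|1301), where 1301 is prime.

Pull out 2: since 1301 ≡ 5 (mod 8), (2/1301) = -1.
Reciprocity: 13 ≡ 1 and 1301 ≡ 1 (mod 4), so (13/1301) = +(1301/13).
Reduce top mod 13: now compute (1/13).
Reached (1/13) = 1. Collecting the sign flips along the way, the symbol is -1.

-1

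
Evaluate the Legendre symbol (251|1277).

Reciprocity: 251 ≡ 3 and 1277 ≡ 1 (mod 4), so (251/1277) = +(1277/251).
Reduce top mod 251: now compute (22/251).
Pull out 2: since 251 ≡ 3 (mod 8), (2/251) = -1.
Reciprocity: 11 ≡ 3 and 251 ≡ 3 (mod 4), so (11/251) = −(251/11).
Reduce top mod 11: now compute (9/11).
Reciprocity: 9 ≡ 1 and 11 ≡ 3 (mod 4), so (9/11) = +(11/9).
Reduce top mod 9: now compute (2/9).
Pull out 2: since 9 ≡ 1 (mod 8), (2/9) = +1.
Reached (1/9) = 1. Collecting the sign flips along the way, the symbol is +1.

1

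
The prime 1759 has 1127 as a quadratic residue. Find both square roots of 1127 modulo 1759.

660, 1099

Since 1759 ≡ 3 (mod 4), a square root of 1127 is 1127^((1759+1)/4) = 1127^440 mod 1759.
Repeated squaring: 1127^2≡131, 1127^4≡1330, 1127^8≡1105, 1127^16≡279, 1127^32≡445, 1127^64≡1017, 1127^128≡1756, 1127^256≡9 (mod 1759).
1127^440 = 1127^(256+128+32+16+8) ≡ 1099 (mod 1759).
Check: 1099² = 1207801 ≡ 1127 (mod 1759). The two roots are 660 and 1099.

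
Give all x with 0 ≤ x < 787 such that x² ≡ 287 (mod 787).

Since 787 ≡ 3 (mod 4), a square root of 287 is 287^((787+1)/4) = 287^197 mod 787.
Repeated squaring: 287^2≡521, 287^4≡713, 287^8≡754, 287^16≡302, 287^32≡699, 287^64≡661, 287^128≡136 (mod 787).
287^197 = 287^(128+64+4+1) ≡ 384 (mod 787).
Check: 384² = 147456 ≡ 287 (mod 787). The two roots are 384 and 403.

384, 403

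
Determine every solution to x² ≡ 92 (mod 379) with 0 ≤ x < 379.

Since 379 ≡ 3 (mod 4), a square root of 92 is 92^((379+1)/4) = 92^95 mod 379.
Repeated squaring: 92^2≡126, 92^4≡337, 92^8≡248, 92^16≡106, 92^32≡245, 92^64≡143 (mod 379).
92^95 = 92^(64+16+8+4+2+1) ≡ 146 (mod 379).
Check: 146² = 21316 ≡ 92 (mod 379). The two roots are 146 and 233.

146, 233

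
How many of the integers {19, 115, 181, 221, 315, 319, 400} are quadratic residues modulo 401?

5

(19/401) = -1 → non-residue.
(115/401) = -1 → non-residue.
(181/401) = +1 → QR.
(221/401) = +1 → QR.
(315/401) = +1 → QR.
(319/401) = +1 → QR.
(400/401) = +1 → QR.
Total quadratic residues among the 7: 5.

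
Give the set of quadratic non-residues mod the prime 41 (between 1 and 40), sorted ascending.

3, 6, 7, 11, 12, 13, 14, 15, 17, 19, 22, 24, 26, 27, 28, 29, 30, 34, 35, 38

Square k = 1,…,20 (k and 41−k give the same square):
1²=1, 2²=4, 3²=9, 4²=16, 5²=25, 6²=36, 7²≡8, 8²≡23, 9²≡40, 10²≡18, 11²≡39, 12²≡21, 13²≡5, 14²≡32, 15²≡20, 16²≡10, 17²≡2, 18²≡37, 19²≡33, 20²≡31 (mod 41).
The residues are {1, 2, 4, 5, 8, 9, 10, 16, 18, 20, 21, 23, 25, 31, 32, 33, 36, 37, 39, 40}; the non-residues are the remaining 20 nonzero classes.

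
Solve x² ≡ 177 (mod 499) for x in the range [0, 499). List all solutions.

26, 473

Since 499 ≡ 3 (mod 4), a square root of 177 is 177^((499+1)/4) = 177^125 mod 499.
Repeated squaring: 177^2≡391, 177^4≡187, 177^8≡39, 177^16≡24, 177^32≡77, 177^64≡440 (mod 499).
177^125 = 177^(64+32+16+8+4+1) ≡ 26 (mod 499).
Check: 26² = 676 ≡ 177 (mod 499). The two roots are 26 and 473.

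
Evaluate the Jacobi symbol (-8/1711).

First reduce: -8 ≡ 1703 (mod 1711).
Reciprocity: 1703 ≡ 3 and 1711 ≡ 3 (mod 4), so (1703/1711) = −(1711/1703).
Reduce top mod 1703: now compute (8/1703).
Pull out 2^3: since 1703 ≡ 7 (mod 8), (2/1703) = +1, so (2/1703)^3 = +1.
Reached (1/1703) = 1. Collecting the sign flips along the way, the symbol is -1.

-1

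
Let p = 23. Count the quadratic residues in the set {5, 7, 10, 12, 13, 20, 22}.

2

(5/23) = -1 → non-residue.
(7/23) = -1 → non-residue.
(10/23) = -1 → non-residue.
(12/23) = +1 → QR.
(13/23) = +1 → QR.
(20/23) = -1 → non-residue.
(22/23) = -1 → non-residue.
Total quadratic residues among the 7: 2.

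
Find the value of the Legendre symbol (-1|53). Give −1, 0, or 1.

1

Euler's criterion: (-1/53) ≡ 52^26 (mod 53).
52^2 ≡ 1 (mod 53)
52^4 ≡ 1 (mod 53)
52^8 ≡ 1 (mod 53)
52^16 ≡ 1 (mod 53)
52^26 = 52^(16+8+2) ≡ 1 (mod 53).
Result is 1, so (-1/53) = 1.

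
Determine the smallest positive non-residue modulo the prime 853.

2

(2/853) = −1, so 2 is the smallest positive non-residue mod 853.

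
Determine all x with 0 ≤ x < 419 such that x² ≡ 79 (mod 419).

Since 419 ≡ 3 (mod 4), a square root of 79 is 79^((419+1)/4) = 79^105 mod 419.
Repeated squaring: 79^2≡375, 79^4≡260, 79^8≡141, 79^16≡188, 79^32≡148, 79^64≡116 (mod 419).
79^105 = 79^(64+32+8+1) ≡ 238 (mod 419).
Check: 238² = 56644 ≡ 79 (mod 419). The two roots are 181 and 238.

181, 238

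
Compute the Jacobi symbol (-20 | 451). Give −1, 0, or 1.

First reduce: -20 ≡ 431 (mod 451).
Reciprocity: 431 ≡ 3 and 451 ≡ 3 (mod 4), so (431/451) = −(451/431).
Reduce top mod 431: now compute (20/431).
Pull out 2^2: since 431 ≡ 7 (mod 8), (2/431) = +1, so (2/431)^2 = +1.
Reciprocity: 5 ≡ 1 and 431 ≡ 3 (mod 4), so (5/431) = +(431/5).
Reduce top mod 5: now compute (1/5).
Reached (1/5) = 1. Collecting the sign flips along the way, the symbol is -1.

-1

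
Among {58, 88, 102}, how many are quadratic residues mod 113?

2

(58/113) = -1 → non-residue.
(88/113) = +1 → QR.
(102/113) = +1 → QR.
Total quadratic residues among the 3: 2.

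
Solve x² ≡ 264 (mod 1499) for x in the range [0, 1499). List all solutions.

Since 1499 ≡ 3 (mod 4), a square root of 264 is 264^((1499+1)/4) = 264^375 mod 1499.
Repeated squaring: 264^2≡742, 264^4≡431, 264^8≡1384, 264^16≡1233, 264^32≡303, 264^64≡370, 264^128≡491, 264^256≡1241 (mod 1499).
264^375 = 264^(256+64+32+16+4+2+1) ≡ 1430 (mod 1499).
Check: 1430² = 2044900 ≡ 264 (mod 1499). The two roots are 69 and 1430.

69, 1430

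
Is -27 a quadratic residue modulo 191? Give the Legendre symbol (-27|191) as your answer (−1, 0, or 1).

-1

Euler's criterion: (-27/191) ≡ 164^95 (mod 191).
164^2 ≡ 156 (mod 191)
164^4 ≡ 79 (mod 191)
164^8 ≡ 129 (mod 191)
164^16 ≡ 24 (mod 191)
164^32 ≡ 3 (mod 191)
164^64 ≡ 9 (mod 191)
164^95 = 164^(64+16+8+4+2+1) ≡ 190 (mod 191).
Result is 190 ≡ −1, so (-27/191) = −1.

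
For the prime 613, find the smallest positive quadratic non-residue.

2

(2/613) = −1, so 2 is the smallest positive non-residue mod 613.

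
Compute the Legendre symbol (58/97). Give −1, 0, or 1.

-1

Pull out 2: since 97 ≡ 1 (mod 8), (2/97) = +1.
Reciprocity: 29 ≡ 1 and 97 ≡ 1 (mod 4), so (29/97) = +(97/29).
Reduce top mod 29: now compute (10/29).
Pull out 2: since 29 ≡ 5 (mod 8), (2/29) = -1.
Reciprocity: 5 ≡ 1 and 29 ≡ 1 (mod 4), so (5/29) = +(29/5).
Reduce top mod 5: now compute (4/5).
Pull out 2^2: since 5 ≡ 5 (mod 8), (2/5) = -1, so (2/5)^2 = +1.
Reached (1/5) = 1. Collecting the sign flips along the way, the symbol is -1.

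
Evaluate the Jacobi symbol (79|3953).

Reciprocity: 79 ≡ 3 and 3953 ≡ 1 (mod 4), so (79/3953) = +(3953/79).
Reduce top mod 79: now compute (3/79).
Reciprocity: 3 ≡ 3 and 79 ≡ 3 (mod 4), so (3/79) = −(79/3).
Reduce top mod 3: now compute (1/3).
Reached (1/3) = 1. Collecting the sign flips along the way, the symbol is -1.

-1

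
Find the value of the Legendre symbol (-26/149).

1

Euler's criterion: (-26/149) ≡ 123^74 (mod 149).
123^2 ≡ 80 (mod 149)
123^4 ≡ 142 (mod 149)
123^8 ≡ 49 (mod 149)
123^16 ≡ 17 (mod 149)
123^32 ≡ 140 (mod 149)
123^64 ≡ 81 (mod 149)
123^74 = 123^(64+8+2) ≡ 1 (mod 149).
Result is 1, so (-26/149) = 1.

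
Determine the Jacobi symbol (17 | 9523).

Reciprocity: 17 ≡ 1 and 9523 ≡ 3 (mod 4), so (17/9523) = +(9523/17).
Reduce top mod 17: now compute (3/17).
Reciprocity: 3 ≡ 3 and 17 ≡ 1 (mod 4), so (3/17) = +(17/3).
Reduce top mod 3: now compute (2/3).
Pull out 2: since 3 ≡ 3 (mod 8), (2/3) = -1.
Reached (1/3) = 1. Collecting the sign flips along the way, the symbol is -1.

-1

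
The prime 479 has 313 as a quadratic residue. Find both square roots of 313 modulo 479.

68, 411

Since 479 ≡ 3 (mod 4), a square root of 313 is 313^((479+1)/4) = 313^120 mod 479.
Repeated squaring: 313^2≡253, 313^4≡302, 313^8≡194, 313^16≡274, 313^32≡352, 313^64≡322 (mod 479).
313^120 = 313^(64+32+16+8) ≡ 411 (mod 479).
Check: 411² = 168921 ≡ 313 (mod 479). The two roots are 68 and 411.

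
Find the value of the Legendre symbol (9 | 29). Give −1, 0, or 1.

Reciprocity: 9 ≡ 1 and 29 ≡ 1 (mod 4), so (9/29) = +(29/9).
Reduce top mod 9: now compute (2/9).
Pull out 2: since 9 ≡ 1 (mod 8), (2/9) = +1.
Reached (1/9) = 1. Collecting the sign flips along the way, the symbol is +1.

1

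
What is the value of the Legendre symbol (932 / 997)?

-1

Pull out 2^2: since 997 ≡ 5 (mod 8), (2/997) = -1, so (2/997)^2 = +1.
Reciprocity: 233 ≡ 1 and 997 ≡ 1 (mod 4), so (233/997) = +(997/233).
Reduce top mod 233: now compute (65/233).
Reciprocity: 65 ≡ 1 and 233 ≡ 1 (mod 4), so (65/233) = +(233/65).
Reduce top mod 65: now compute (38/65).
Pull out 2: since 65 ≡ 1 (mod 8), (2/65) = +1.
Reciprocity: 19 ≡ 3 and 65 ≡ 1 (mod 4), so (19/65) = +(65/19).
Reduce top mod 19: now compute (8/19).
Pull out 2^3: since 19 ≡ 3 (mod 8), (2/19) = -1, so (2/19)^3 = -1.
Reached (1/19) = 1. Collecting the sign flips along the way, the symbol is -1.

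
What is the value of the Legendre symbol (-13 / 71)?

Euler's criterion: (-13/71) ≡ 58^35 (mod 71).
58^2 ≡ 27 (mod 71)
58^4 ≡ 19 (mod 71)
58^8 ≡ 6 (mod 71)
58^16 ≡ 36 (mod 71)
58^32 ≡ 18 (mod 71)
58^35 = 58^(32+2+1) ≡ 1 (mod 71).
Result is 1, so (-13/71) = 1.

1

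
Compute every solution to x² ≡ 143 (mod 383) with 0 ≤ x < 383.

Since 383 ≡ 3 (mod 4), a square root of 143 is 143^((383+1)/4) = 143^96 mod 383.
Repeated squaring: 143^2≡150, 143^4≡286, 143^8≡217, 143^16≡363, 143^32≡17, 143^64≡289 (mod 383).
143^96 = 143^(64+32) ≡ 317 (mod 383).
Check: 317² = 100489 ≡ 143 (mod 383). The two roots are 66 and 317.

66, 317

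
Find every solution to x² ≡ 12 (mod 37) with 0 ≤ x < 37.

7, 30

37 ≡ 1 (mod 4), so we find a root by search.
Trying successive values, 7² = 49 ≡ 12 (mod 37). The other root is 37 − 7 = 30.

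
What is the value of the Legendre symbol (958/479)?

First reduce: 958 ≡ 0 (mod 479).
Top reduces to 0: gcd > 1, so the symbol is 0.

0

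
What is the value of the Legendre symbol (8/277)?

-1

Pull out 2^3: since 277 ≡ 5 (mod 8), (2/277) = -1, so (2/277)^3 = -1.
Reached (1/277) = 1. Collecting the sign flips along the way, the symbol is -1.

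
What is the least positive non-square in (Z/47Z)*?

5

(2/47) = +1, so 2 is a residue.
(3/47) = +1, so 3 is a residue.
(4/47) = +1, so 4 is a residue.
(5/47) = −1, so 5 is the smallest positive non-residue mod 47.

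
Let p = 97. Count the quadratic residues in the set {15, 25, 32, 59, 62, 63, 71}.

3

(15/97) = -1 → non-residue.
(25/97) = +1 → QR.
(32/97) = +1 → QR.
(59/97) = -1 → non-residue.
(62/97) = +1 → QR.
(63/97) = -1 → non-residue.
(71/97) = -1 → non-residue.
Total quadratic residues among the 7: 3.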